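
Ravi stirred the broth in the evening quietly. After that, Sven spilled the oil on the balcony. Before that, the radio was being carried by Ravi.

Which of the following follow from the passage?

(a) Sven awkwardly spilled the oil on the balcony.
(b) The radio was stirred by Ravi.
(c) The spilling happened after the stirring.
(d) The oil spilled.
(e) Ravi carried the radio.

(c), (d), (e)

(a) Not entailed — 'awkwardly' adds information not in the original event.
(b) Not entailed — Ravi stirred the broth, not the radio; the radio belongs to the carrying event.
(c) Entailed — the narrative places the stirring before the spilling.
(d) Entailed — 'Sven spilled the oil' is causative; it entails the inchoative 'the oil spilled'.
(e) Entailed — 'carry' is an activity; 'was carrying' entails that some carrying happened, so 'carried' holds.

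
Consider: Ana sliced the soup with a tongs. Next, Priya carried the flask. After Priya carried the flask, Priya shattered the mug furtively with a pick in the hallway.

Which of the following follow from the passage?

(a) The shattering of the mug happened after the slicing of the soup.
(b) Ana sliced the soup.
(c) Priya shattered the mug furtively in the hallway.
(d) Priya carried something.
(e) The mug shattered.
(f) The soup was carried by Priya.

(a), (b), (c), (d), (e)

(a) Entailed — the narrative places the slicing before the shattering.
(b) Entailed — every conjunct here is already in the original slicing event.
(c) Entailed — this follows by dropping conjuncts from the shattering event's description.
(d) Entailed — this follows by dropping conjuncts from the carrying event's description.
(e) Entailed — 'Priya shattered the mug' is causative; it entails the inchoative 'the mug shattered'.
(f) Not entailed — Priya carried the flask, not the soup; the soup belongs to the slicing event.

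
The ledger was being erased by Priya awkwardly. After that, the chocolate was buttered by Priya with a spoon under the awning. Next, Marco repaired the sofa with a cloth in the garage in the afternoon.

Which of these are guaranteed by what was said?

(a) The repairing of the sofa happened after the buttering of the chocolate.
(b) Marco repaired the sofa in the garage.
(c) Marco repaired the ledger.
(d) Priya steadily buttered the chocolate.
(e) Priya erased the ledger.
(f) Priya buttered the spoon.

(a), (b)

(a) Entailed — the narrative places the buttering before the repairing.
(b) Entailed — this follows by dropping conjuncts from the repairing event's description.
(c) Not entailed — Marco repaired the sofa, not the ledger; the ledger belongs to the erasing event.
(d) Not entailed — 'steadily' adds information not in the original event.
(e) Not entailed — 'was erasing' is progressive on an accomplishment; it does not entail the completed 'erased'.
(f) Not entailed — the spoon is the instrument, not what was buttered.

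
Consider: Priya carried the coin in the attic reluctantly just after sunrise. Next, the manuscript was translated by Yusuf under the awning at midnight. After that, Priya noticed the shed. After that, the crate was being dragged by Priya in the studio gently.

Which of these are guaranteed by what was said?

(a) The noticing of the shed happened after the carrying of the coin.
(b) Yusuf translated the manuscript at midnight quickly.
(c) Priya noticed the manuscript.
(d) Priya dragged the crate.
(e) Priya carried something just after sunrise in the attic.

(a) Entailed — the narrative places the carrying before the noticing.
(b) Not entailed — 'quickly' adds information not in the original event.
(c) Not entailed — Priya noticed the shed, not the manuscript; the manuscript belongs to the translating event.
(d) Entailed — 'drag' is an activity; 'was dragging' entails that some dragging happened, so 'dragged' holds.
(e) Entailed — this follows by dropping conjuncts from the carrying event's description.

(a), (d), (e)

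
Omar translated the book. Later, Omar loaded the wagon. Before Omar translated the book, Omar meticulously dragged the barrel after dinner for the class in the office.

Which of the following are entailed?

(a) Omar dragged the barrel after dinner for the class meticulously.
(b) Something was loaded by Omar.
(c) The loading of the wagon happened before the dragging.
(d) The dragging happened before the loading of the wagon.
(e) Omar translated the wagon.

(a) Entailed — the original entails any weakening of itself; this just drops 'in the office'.
(b) Entailed — this follows by dropping conjuncts from the loading event's description.
(c) Not entailed — the narrative places the dragging before the loading, not after.
(d) Entailed — the narrative places the dragging before the loading.
(e) Not entailed — Omar translated the book, not the wagon; the wagon belongs to the loading event.

(a), (b), (d)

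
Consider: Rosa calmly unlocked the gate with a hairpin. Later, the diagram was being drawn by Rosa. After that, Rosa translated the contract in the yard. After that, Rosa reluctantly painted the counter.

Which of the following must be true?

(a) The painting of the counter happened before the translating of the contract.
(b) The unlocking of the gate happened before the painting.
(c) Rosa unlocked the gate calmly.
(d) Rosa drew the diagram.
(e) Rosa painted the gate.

(a) Not entailed — the narrative places the translating before the painting, not after.
(b) Entailed — the narrative places the unlocking before the painting.
(c) Entailed — dropping 'with a hairpin' leaves a sub-description the original still satisfies.
(d) Not entailed — 'was drawing' is progressive on an accomplishment; it does not entail the completed 'drew'.
(e) Not entailed — Rosa painted the counter, not the gate; the gate belongs to the unlocking event.

(b), (c)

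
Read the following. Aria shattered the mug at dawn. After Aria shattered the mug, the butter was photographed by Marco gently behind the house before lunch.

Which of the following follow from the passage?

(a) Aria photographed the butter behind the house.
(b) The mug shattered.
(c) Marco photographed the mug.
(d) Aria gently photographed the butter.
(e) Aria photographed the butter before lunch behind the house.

(b)

(a) Not entailed — the passage has Marco photographing the butter, not Aria.
(b) Entailed — 'Aria shattered the mug' is causative; it entails the inchoative 'the mug shattered'.
(c) Not entailed — Marco photographed the butter, not the mug; the mug belongs to the shattering event.
(d) Not entailed — the passage has Marco photographing the butter, not Aria.
(e) Not entailed — the passage has Marco photographing the butter, not Aria.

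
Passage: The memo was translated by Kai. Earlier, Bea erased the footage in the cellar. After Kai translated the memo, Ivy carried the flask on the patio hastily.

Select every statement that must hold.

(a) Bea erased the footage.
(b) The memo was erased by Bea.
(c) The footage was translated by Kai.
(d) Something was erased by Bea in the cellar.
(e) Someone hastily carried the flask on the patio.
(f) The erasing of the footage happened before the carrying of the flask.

(a), (d), (e), (f)

(a) Entailed — every conjunct here is already in the original erasing event.
(b) Not entailed — Bea erased the footage, not the memo; the memo belongs to the translating event.
(c) Not entailed — Kai translated the memo, not the footage; the footage belongs to the erasing event.
(d) Entailed — this follows by dropping conjuncts from the erasing event's description.
(e) Entailed — this follows by dropping conjuncts from the carrying event's description.
(f) Entailed — the narrative places the erasing before the carrying.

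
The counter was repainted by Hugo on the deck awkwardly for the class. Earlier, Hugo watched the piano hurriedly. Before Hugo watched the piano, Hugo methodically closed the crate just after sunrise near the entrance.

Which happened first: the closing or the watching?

The connectives place the closing before the watching.

the closing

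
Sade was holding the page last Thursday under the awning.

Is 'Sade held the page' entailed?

'hold' is atelic; if Sade was holding the page, then Sade held the page (for some time).

yes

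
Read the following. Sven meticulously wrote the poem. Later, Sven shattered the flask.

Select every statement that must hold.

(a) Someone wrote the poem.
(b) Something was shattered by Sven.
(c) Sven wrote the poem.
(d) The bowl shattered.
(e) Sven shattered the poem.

(a), (b), (c)

(a) Entailed — every conjunct here is already in the original writing event.
(b) Entailed — this follows by dropping conjuncts from the shattering event's description.
(c) Entailed — every conjunct here is already in the original writing event.
(d) Not entailed — the flask is what shattered, not the bowl.
(e) Not entailed — Sven shattered the flask, not the poem; the poem belongs to the writing event.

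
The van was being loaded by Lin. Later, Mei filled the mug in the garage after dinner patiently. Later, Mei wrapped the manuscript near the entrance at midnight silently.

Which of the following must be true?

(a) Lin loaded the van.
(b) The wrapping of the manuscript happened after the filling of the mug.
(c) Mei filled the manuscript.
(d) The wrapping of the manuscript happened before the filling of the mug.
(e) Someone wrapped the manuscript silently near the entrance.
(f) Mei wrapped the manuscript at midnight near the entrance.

(a) Not entailed — 'was loading' is progressive on an accomplishment; it does not entail the completed 'loaded'.
(b) Entailed — the narrative places the filling before the wrapping.
(c) Not entailed — Mei filled the mug, not the manuscript; the manuscript belongs to the wrapping event.
(d) Not entailed — the narrative places the filling before the wrapping, not after.
(e) Entailed — every conjunct here is already in the original wrapping event.
(f) Entailed — dropping 'silently' leaves a sub-description the original still satisfies.

(b), (e), (f)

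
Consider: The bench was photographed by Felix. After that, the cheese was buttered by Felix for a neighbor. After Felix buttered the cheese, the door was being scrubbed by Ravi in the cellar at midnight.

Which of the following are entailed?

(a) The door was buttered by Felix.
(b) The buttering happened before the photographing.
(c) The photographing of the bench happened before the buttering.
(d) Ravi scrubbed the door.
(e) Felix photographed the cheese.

(c), (d)

(a) Not entailed — Felix buttered the cheese, not the door; the door belongs to the scrubbing event.
(b) Not entailed — the narrative places the photographing before the buttering, not after.
(c) Entailed — the narrative places the photographing before the buttering.
(d) Entailed — 'scrub' is an activity; 'was scrubbing' entails that some scrubbing happened, so 'scrubbed' holds.
(e) Not entailed — Felix photographed the bench, not the cheese; the cheese belongs to the buttering event.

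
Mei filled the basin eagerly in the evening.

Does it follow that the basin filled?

yes

'Mei filled the basin' is the causative; it entails the inchoative 'the basin filled'.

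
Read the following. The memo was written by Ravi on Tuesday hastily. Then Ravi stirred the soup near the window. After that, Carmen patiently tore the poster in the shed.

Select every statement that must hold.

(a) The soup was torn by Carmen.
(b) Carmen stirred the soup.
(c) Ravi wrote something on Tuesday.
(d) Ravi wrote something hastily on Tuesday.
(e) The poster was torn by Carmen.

(c), (d), (e)

(a) Not entailed — Carmen tore the poster, not the soup; the soup belongs to the stirring event.
(b) Not entailed — the passage has Ravi stirring the soup, not Carmen.
(c) Entailed — the original entails any weakening of itself; this just drops 'hastily' and generalizes the patient.
(d) Entailed — generalizing the patient leaves a sub-description the original still satisfies.
(e) Entailed — dropping 'in the shed', 'patiently' leaves a sub-description the original still satisfies.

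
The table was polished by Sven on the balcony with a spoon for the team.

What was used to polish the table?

'with a spoon' marks the instrument of the polishing event.

a spoon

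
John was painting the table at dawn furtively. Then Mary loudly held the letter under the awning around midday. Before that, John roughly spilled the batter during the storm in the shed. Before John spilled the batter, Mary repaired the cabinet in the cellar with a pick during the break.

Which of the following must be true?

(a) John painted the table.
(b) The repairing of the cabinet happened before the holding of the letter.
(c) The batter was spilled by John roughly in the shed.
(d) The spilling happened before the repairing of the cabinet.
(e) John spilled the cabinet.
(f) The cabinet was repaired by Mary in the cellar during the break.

(b), (c), (f)

(a) Not entailed — 'was painting' is progressive on an accomplishment; it does not entail the completed 'painted'.
(b) Entailed — the narrative places the repairing before the holding.
(c) Entailed — every conjunct here is already in the original spilling event.
(d) Not entailed — the narrative places the repairing before the spilling, not after.
(e) Not entailed — John spilled the batter, not the cabinet; the cabinet belongs to the repairing event.
(f) Entailed — every conjunct here is already in the original repairing event.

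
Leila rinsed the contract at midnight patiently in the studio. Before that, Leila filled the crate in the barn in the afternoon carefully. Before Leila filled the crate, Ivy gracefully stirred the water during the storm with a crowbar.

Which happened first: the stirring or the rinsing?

The connectives place the stirring before the rinsing.

the stirring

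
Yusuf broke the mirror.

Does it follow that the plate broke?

no

Nothing is said about any plate; only the mirror is affected.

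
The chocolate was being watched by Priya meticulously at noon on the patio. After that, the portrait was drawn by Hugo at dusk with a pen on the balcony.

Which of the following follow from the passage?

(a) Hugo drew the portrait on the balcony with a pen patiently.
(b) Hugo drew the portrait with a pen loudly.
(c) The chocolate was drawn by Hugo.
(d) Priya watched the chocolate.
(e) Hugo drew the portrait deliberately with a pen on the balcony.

(d)

(a) Not entailed — 'patiently' adds information not in the original event.
(b) Not entailed — 'loudly' adds information not in the original event.
(c) Not entailed — Hugo drew the portrait, not the chocolate; the chocolate belongs to the watching event.
(d) Entailed — 'watch' is an activity; 'was watching' entails that some watching happened, so 'watched' holds.
(e) Not entailed — 'deliberately' adds information not in the original event.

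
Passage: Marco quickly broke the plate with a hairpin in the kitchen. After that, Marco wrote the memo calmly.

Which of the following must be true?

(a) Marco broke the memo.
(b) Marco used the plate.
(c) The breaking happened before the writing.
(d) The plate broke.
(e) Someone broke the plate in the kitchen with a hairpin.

(c), (d), (e)

(a) Not entailed — Marco broke the plate, not the memo; the memo belongs to the writing event.
(b) Not entailed — the plate is the patient, not an instrument — Marco used a hairpin.
(c) Entailed — the narrative places the breaking before the writing.
(d) Entailed — 'Marco broke the plate' is causative; it entails the inchoative 'the plate broke'.
(e) Entailed — every conjunct here is already in the original breaking event.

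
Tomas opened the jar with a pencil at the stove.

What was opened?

'the jar' marks the patient of the opening event.

the jar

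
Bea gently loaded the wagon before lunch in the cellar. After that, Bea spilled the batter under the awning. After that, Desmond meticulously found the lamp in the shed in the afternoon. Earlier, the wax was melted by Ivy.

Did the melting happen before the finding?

yes

The narrative orders the melting before the finding.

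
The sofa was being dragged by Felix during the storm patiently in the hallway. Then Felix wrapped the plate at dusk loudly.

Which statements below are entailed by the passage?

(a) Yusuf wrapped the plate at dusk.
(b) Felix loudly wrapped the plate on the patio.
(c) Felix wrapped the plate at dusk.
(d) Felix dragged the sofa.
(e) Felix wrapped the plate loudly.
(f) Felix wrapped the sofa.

(c), (d), (e)

(a) Not entailed — the passage has Felix wrapping the plate, not Yusuf.
(b) Not entailed — 'on the patio' adds information not in the original event.
(c) Entailed — the original entails any weakening of itself; this just drops 'loudly'.
(d) Entailed — 'drag' is an activity; 'was dragging' entails that some dragging happened, so 'dragged' holds.
(e) Entailed — dropping 'at dusk' leaves a sub-description the original still satisfies.
(f) Not entailed — Felix wrapped the plate, not the sofa; the sofa belongs to the dragging event.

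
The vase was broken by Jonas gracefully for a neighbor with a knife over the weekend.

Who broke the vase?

'Jonas' marks the agent of the breaking event.

Jonas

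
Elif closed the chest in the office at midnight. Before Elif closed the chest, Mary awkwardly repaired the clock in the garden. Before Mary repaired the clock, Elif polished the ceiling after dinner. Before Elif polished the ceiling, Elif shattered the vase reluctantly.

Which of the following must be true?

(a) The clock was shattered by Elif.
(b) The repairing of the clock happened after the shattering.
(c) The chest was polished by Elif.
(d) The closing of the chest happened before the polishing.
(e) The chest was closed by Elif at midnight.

(b), (e)

(a) Not entailed — Elif shattered the vase, not the clock; the clock belongs to the repairing event.
(b) Entailed — the narrative places the shattering before the repairing.
(c) Not entailed — Elif polished the ceiling, not the chest; the chest belongs to the closing event.
(d) Not entailed — the narrative places the polishing before the closing, not after.
(e) Entailed — this follows by dropping conjuncts from the closing event's description.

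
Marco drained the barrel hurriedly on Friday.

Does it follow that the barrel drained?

yes

'Marco drained the barrel' is the causative; it entails the inchoative 'the barrel drained'.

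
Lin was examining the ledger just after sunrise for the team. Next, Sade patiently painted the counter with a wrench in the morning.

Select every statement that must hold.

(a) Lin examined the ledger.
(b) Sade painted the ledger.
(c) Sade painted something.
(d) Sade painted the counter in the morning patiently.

(a) Entailed — 'examine' is an activity; 'was examining' entails that some examining happened, so 'examined' holds.
(b) Not entailed — Sade painted the counter, not the ledger; the ledger belongs to the examining event.
(c) Entailed — the original entails any weakening of itself; this just drops 'patiently', 'with a wrench', 'in the morning' and generalizes the patient.
(d) Entailed — this follows by dropping conjuncts from the painting event's description.

(a), (c), (d)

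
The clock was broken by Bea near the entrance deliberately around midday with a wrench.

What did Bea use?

'with a wrench' marks the instrument of the breaking event.

a wrench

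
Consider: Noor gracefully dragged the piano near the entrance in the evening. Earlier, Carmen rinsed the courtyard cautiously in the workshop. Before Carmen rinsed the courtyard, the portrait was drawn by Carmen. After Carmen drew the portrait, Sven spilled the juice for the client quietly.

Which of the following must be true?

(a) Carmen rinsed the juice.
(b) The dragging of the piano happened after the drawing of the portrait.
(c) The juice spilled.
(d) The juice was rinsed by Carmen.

(a) Not entailed — Carmen rinsed the courtyard, not the juice; the juice belongs to the spilling event.
(b) Entailed — the narrative places the drawing before the dragging.
(c) Entailed — 'Sven spilled the juice' is causative; it entails the inchoative 'the juice spilled'.
(d) Not entailed — Carmen rinsed the courtyard, not the juice; the juice belongs to the spilling event.

(b), (c)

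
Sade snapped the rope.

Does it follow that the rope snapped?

'Sade snapped the rope' is the causative; it entails the inchoative 'the rope snapped'.

yes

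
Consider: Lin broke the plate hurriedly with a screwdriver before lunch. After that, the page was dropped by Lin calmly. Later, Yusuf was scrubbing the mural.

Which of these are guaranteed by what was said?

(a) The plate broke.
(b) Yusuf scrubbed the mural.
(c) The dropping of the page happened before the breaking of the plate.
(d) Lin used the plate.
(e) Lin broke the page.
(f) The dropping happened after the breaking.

(a), (b), (f)

(a) Entailed — 'Lin broke the plate' is causative; it entails the inchoative 'the plate broke'.
(b) Entailed — 'scrub' is an activity; 'was scrubbing' entails that some scrubbing happened, so 'scrubbed' holds.
(c) Not entailed — the narrative places the breaking before the dropping, not after.
(d) Not entailed — the plate is the patient, not an instrument — Lin used a screwdriver.
(e) Not entailed — Lin broke the plate, not the page; the page belongs to the dropping event.
(f) Entailed — the narrative places the breaking before the dropping.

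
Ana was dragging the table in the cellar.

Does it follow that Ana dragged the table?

'drag' is atelic; if Ana was dragging the table, then Ana dragged the table (for some time).

yes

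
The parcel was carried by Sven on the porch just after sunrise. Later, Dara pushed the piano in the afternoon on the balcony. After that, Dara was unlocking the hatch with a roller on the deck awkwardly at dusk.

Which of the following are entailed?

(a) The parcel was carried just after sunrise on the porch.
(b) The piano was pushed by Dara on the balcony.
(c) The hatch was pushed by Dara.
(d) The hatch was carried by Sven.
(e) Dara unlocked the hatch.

(a), (b)

(a) Entailed — the original entails any weakening of itself; this just generalizes the agent.
(b) Entailed — the original entails any weakening of itself; this just drops 'in the afternoon'.
(c) Not entailed — Dara pushed the piano, not the hatch; the hatch belongs to the unlocking event.
(d) Not entailed — Sven carried the parcel, not the hatch; the hatch belongs to the unlocking event.
(e) Not entailed — 'was unlocking' is progressive on an accomplishment; it does not entail the completed 'unlocked'.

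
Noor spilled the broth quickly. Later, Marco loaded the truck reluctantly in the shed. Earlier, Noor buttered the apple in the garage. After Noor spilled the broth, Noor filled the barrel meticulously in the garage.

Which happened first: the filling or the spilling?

The connectives place the spilling before the filling.

the spilling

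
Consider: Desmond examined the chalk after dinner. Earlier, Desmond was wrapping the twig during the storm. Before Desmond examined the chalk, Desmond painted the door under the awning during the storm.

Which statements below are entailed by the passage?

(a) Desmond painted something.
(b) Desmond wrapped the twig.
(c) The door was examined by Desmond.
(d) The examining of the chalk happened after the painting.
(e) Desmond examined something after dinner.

(a) Entailed — this follows by dropping conjuncts from the painting event's description.
(b) Not entailed — 'was wrapping' is progressive on an accomplishment; it does not entail the completed 'wrapped'.
(c) Not entailed — Desmond examined the chalk, not the door; the door belongs to the painting event.
(d) Entailed — the narrative places the painting before the examining.
(e) Entailed — the original entails any weakening of itself; this just generalizes the patient.

(a), (d), (e)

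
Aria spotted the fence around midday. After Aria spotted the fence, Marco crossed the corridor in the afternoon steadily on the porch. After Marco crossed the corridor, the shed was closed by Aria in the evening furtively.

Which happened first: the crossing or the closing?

the crossing

The connectives place the crossing before the closing.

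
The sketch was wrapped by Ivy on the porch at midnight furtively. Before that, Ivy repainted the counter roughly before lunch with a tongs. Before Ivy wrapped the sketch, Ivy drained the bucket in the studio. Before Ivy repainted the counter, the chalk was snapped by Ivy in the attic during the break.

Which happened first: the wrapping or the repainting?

the repainting

The connectives place the repainting before the wrapping.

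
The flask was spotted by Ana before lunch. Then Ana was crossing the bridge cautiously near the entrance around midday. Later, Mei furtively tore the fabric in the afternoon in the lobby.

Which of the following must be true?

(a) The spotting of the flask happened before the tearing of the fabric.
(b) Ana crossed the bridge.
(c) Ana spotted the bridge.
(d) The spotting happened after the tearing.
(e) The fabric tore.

(a) Entailed — the narrative places the spotting before the tearing.
(b) Not entailed — 'was crossing' is progressive on an accomplishment; it does not entail the completed 'crossed'.
(c) Not entailed — Ana spotted the flask, not the bridge; the bridge belongs to the crossing event.
(d) Not entailed — the narrative places the spotting before the tearing, not after.
(e) Entailed — 'Mei tore the fabric' is causative; it entails the inchoative 'the fabric tore'.

(a), (e)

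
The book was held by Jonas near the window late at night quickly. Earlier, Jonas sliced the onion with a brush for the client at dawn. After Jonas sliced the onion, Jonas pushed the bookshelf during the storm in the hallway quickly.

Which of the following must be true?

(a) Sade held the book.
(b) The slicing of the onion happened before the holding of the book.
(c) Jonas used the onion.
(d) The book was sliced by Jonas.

(a) Not entailed — the passage has Jonas holding the book, not Sade.
(b) Entailed — the narrative places the slicing before the holding.
(c) Not entailed — the onion is the patient, not an instrument — Jonas used a brush.
(d) Not entailed — Jonas sliced the onion, not the book; the book belongs to the holding event.

(b)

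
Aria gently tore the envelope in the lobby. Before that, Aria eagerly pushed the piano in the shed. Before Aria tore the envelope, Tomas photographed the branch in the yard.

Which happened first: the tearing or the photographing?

the photographing

The connectives place the photographing before the tearing.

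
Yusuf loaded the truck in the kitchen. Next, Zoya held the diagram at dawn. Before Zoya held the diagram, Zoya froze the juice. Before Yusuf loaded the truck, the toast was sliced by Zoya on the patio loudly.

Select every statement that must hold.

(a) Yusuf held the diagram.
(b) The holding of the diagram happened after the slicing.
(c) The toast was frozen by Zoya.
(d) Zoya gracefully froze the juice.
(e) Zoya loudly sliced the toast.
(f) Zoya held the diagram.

(a) Not entailed — the passage has Zoya holding the diagram, not Yusuf.
(b) Entailed — the narrative places the slicing before the holding.
(c) Not entailed — Zoya froze the juice, not the toast; the toast belongs to the slicing event.
(d) Not entailed — 'gracefully' adds information not in the original event.
(e) Entailed — the original entails any weakening of itself; this just drops 'on the patio'.
(f) Entailed — this follows by dropping conjuncts from the holding event's description.

(b), (e), (f)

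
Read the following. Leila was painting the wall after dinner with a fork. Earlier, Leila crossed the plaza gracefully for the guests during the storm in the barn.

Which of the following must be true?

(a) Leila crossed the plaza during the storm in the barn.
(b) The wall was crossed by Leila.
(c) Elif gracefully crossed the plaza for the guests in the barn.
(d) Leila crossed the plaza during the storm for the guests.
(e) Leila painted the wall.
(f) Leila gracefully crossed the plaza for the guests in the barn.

(a), (d), (f)

(a) Entailed — every conjunct here is already in the original crossing event.
(b) Not entailed — Leila crossed the plaza, not the wall; the wall belongs to the painting event.
(c) Not entailed — the passage has Leila crossing the plaza, not Elif.
(d) Entailed — every conjunct here is already in the original crossing event.
(e) Not entailed — 'was painting' is progressive on an accomplishment; it does not entail the completed 'painted'.
(f) Entailed — the original entails any weakening of itself; this just drops 'during the storm'.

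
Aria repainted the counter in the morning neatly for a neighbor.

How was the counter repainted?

neatly

'neatly' marks the manner of the repainting event.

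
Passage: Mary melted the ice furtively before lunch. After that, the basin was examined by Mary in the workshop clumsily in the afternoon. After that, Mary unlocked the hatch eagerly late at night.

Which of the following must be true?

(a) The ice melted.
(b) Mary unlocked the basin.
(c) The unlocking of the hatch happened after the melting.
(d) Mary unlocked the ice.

(a) Entailed — 'Mary melted the ice' is causative; it entails the inchoative 'the ice melted'.
(b) Not entailed — Mary unlocked the hatch, not the basin; the basin belongs to the examining event.
(c) Entailed — the narrative places the melting before the unlocking.
(d) Not entailed — Mary unlocked the hatch, not the ice; the ice belongs to the melting event.

(a), (c)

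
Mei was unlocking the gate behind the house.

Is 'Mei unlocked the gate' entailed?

no

'was unlocking' is progressive; for an accomplishment like 'unlock the gate', it doesn't entail completion.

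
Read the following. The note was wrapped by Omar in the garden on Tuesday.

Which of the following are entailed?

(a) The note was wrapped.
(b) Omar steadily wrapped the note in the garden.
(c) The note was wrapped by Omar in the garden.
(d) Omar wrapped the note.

(a), (c), (d)

(a) Entailed — every conjunct here is already in the original wrapping event.
(b) Not entailed — 'steadily' adds information not in the original event.
(c) Entailed — this follows by dropping conjuncts from the wrapping event's description.
(d) Entailed — this follows by dropping conjuncts from the wrapping event's description.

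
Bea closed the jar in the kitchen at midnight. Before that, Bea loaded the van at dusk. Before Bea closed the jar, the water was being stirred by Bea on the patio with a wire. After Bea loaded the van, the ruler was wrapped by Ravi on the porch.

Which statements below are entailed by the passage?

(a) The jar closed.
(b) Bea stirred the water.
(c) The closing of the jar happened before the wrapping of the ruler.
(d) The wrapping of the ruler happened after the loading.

(a) Entailed — 'Bea closed the jar' is causative; it entails the inchoative 'the jar closed'.
(b) Entailed — 'stir' is an activity; 'was stirring' entails that some stirring happened, so 'stirred' holds.
(c) Not entailed — the narrative doesn't order the closing relative to the wrapping.
(d) Entailed — the narrative places the loading before the wrapping.

(a), (b), (d)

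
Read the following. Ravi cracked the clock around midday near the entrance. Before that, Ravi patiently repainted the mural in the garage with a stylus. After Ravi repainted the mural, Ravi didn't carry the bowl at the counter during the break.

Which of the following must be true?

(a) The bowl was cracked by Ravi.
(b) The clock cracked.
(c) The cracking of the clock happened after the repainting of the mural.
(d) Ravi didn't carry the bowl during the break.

(a) Not entailed — Ravi cracked the clock, not the bowl; the bowl belongs to the carrying event.
(b) Entailed — 'Ravi cracked the clock' is causative; it entails the inchoative 'the clock cracked'.
(c) Entailed — the narrative places the repainting before the cracking.
(d) Not entailed — dropping 'at the counter' under negation is not valid — the original leaves open that Ravi carried the bowl some other way.

(b), (c)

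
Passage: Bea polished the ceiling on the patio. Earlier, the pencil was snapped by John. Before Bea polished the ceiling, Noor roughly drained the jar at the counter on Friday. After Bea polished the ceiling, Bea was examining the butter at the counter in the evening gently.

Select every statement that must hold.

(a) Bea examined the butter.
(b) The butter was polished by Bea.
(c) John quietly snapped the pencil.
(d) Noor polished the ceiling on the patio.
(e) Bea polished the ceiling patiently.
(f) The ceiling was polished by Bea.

(a) Entailed — 'examine' is an activity; 'was examining' entails that some examining happened, so 'examined' holds.
(b) Not entailed — Bea polished the ceiling, not the butter; the butter belongs to the examining event.
(c) Not entailed — 'quietly' adds information not in the original event.
(d) Not entailed — the passage has Bea polishing the ceiling, not Noor.
(e) Not entailed — 'patiently' adds information not in the original event.
(f) Entailed — dropping 'on the patio' leaves a sub-description the original still satisfies.

(a), (f)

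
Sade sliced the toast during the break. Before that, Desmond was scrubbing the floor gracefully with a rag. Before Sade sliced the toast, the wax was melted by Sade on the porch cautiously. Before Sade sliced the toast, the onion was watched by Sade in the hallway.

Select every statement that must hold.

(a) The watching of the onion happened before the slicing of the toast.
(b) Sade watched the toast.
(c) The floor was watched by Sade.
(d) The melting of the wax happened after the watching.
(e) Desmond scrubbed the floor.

(a) Entailed — the narrative places the watching before the slicing.
(b) Not entailed — Sade watched the onion, not the toast; the toast belongs to the slicing event.
(c) Not entailed — Sade watched the onion, not the floor; the floor belongs to the scrubbing event.
(d) Not entailed — the narrative doesn't order the watching relative to the melting.
(e) Entailed — 'scrub' is an activity; 'was scrubbing' entails that some scrubbing happened, so 'scrubbed' holds.

(a), (e)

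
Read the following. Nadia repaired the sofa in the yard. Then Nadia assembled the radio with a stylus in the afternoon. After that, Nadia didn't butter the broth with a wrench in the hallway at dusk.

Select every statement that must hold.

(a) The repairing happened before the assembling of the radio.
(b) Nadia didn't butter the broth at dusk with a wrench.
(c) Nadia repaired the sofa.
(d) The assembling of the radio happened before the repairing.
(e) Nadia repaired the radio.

(a), (c)

(a) Entailed — the narrative places the repairing before the assembling.
(b) Not entailed — dropping 'in the hallway' under negation is not valid — the original leaves open that Nadia buttered the broth some other way.
(c) Entailed — every conjunct here is already in the original repairing event.
(d) Not entailed — the narrative places the repairing before the assembling, not after.
(e) Not entailed — Nadia repaired the sofa, not the radio; the radio belongs to the assembling event.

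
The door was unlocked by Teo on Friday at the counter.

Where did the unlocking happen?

'at the counter' marks the location of the unlocking event.

at the counter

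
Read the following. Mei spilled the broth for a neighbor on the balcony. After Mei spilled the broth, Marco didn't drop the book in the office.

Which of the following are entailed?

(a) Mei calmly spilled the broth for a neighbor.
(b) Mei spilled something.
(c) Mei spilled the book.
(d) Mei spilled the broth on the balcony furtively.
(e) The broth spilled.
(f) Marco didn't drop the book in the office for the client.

(a) Not entailed — 'calmly' adds information not in the original event.
(b) Entailed — every conjunct here is already in the original spilling event.
(c) Not entailed — Mei spilled the broth, not the book; the book belongs to the dropping event.
(d) Not entailed — 'furtively' adds information not in the original event.
(e) Entailed — 'Mei spilled the broth' is causative; it entails the inchoative 'the broth spilled'.
(f) Entailed — under negation, adding a further restriction is entailed: if no such dropping event occurred, none occurred for the client either.

(b), (e), (f)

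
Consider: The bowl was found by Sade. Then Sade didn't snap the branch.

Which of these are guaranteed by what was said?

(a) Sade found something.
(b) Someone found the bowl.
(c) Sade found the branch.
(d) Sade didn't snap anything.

(a), (b)

(a) Entailed — this follows by dropping conjuncts from the finding event's description.
(b) Entailed — the original entails any weakening of itself; this just generalizes the agent.
(c) Not entailed — Sade found the bowl, not the branch; the branch belongs to the snapping event.
(d) Not entailed — the original only denies this specific event; Sade may have snapped something else.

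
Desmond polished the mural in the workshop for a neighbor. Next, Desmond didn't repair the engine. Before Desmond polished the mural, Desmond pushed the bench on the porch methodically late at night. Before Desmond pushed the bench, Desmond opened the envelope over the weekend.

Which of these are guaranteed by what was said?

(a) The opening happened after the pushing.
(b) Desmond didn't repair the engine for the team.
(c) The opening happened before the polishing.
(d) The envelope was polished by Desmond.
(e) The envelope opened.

(a) Not entailed — the narrative places the opening before the pushing, not after.
(b) Entailed — under negation, adding a further restriction is entailed: if no such repairing event occurred, none occurred for the team either.
(c) Entailed — the narrative places the opening before the polishing.
(d) Not entailed — Desmond polished the mural, not the envelope; the envelope belongs to the opening event.
(e) Entailed — 'Desmond opened the envelope' is causative; it entails the inchoative 'the envelope opened'.

(b), (c), (e)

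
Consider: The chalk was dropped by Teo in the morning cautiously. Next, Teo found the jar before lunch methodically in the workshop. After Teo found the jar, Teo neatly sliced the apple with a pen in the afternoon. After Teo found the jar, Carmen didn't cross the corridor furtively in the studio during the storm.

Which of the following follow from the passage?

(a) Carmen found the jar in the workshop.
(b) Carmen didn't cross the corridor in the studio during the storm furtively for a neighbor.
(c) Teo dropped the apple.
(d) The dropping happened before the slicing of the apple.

(a) Not entailed — the passage has Teo finding the jar, not Carmen.
(b) Entailed — under negation, adding a further restriction is entailed: if no such crossing event occurred, none occurred for a neighbor either.
(c) Not entailed — Teo dropped the chalk, not the apple; the apple belongs to the slicing event.
(d) Entailed — the narrative places the dropping before the slicing.

(b), (d)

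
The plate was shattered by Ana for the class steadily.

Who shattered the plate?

Ana

'Ana' marks the agent of the shattering event.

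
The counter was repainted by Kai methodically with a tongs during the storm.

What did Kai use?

'with a tongs' marks the instrument of the repainting event.

a tongs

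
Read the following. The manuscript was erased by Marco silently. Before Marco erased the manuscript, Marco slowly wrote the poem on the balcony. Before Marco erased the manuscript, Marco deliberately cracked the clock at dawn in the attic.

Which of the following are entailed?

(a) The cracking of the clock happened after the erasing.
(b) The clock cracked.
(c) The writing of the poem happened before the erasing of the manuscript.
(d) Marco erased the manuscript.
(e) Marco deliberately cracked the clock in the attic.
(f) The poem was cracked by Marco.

(b), (c), (d), (e)

(a) Not entailed — the narrative places the cracking before the erasing, not after.
(b) Entailed — 'Marco cracked the clock' is causative; it entails the inchoative 'the clock cracked'.
(c) Entailed — the narrative places the writing before the erasing.
(d) Entailed — every conjunct here is already in the original erasing event.
(e) Entailed — this follows by dropping conjuncts from the cracking event's description.
(f) Not entailed — Marco cracked the clock, not the poem; the poem belongs to the writing event.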